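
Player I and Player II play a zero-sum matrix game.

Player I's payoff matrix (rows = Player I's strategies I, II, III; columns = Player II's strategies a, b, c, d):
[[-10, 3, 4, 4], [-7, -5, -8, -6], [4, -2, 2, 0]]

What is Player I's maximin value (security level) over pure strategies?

-2

The worst-case payoff for each row is I: -10, II: -8, III: -2.
The best of these is -2.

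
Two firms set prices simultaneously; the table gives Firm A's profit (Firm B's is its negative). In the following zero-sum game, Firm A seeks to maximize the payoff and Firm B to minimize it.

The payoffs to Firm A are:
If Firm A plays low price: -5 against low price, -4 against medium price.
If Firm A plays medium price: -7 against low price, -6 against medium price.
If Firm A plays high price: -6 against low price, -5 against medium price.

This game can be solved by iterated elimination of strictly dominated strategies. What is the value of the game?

Column medium price is strictly dominated by low price for Firm B (-5<-4, -7<-6, -6<-5); eliminate medium price.
Row high price is strictly dominated by row low price (-5>-6); eliminate high price.
Row medium price is strictly dominated by row low price (-5>-7); eliminate medium price.
Only (low price, low price) remains, with payoff -5.

-5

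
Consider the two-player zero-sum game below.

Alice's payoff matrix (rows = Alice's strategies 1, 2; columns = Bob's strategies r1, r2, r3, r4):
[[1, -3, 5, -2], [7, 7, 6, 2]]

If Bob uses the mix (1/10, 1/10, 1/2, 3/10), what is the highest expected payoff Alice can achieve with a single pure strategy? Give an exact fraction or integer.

5

1: (1)·(1/10) + (-3)·(1/10) + (5)·(1/2) + (-2)·(3/10) = 17/10.
2: (7)·(1/10) + (7)·(1/10) + (6)·(1/2) + (2)·(3/10) = 5.
The best pure response is 2 with expected payoff 5.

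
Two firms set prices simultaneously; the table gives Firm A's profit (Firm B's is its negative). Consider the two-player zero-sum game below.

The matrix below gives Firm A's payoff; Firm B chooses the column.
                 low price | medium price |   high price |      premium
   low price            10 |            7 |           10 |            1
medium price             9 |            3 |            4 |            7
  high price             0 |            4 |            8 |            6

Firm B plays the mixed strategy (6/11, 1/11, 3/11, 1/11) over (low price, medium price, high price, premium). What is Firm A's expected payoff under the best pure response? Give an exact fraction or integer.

low price: (10)·(6/11) + (7)·(1/11) + (10)·(3/11) + (1)·(1/11) = 98/11.
medium price: (9)·(6/11) + (3)·(1/11) + (4)·(3/11) + (7)·(1/11) = 76/11.
high price: (0)·(6/11) + (4)·(1/11) + (8)·(3/11) + (6)·(1/11) = 34/11.
The best pure response is low price with expected payoff 98/11.

98/11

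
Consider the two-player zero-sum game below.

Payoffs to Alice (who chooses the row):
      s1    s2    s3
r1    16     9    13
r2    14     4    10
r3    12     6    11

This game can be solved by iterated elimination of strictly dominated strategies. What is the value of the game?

Column s3 is strictly dominated by s2 for Bob (9<13, 4<10, 6<11); eliminate s3.
Column s1 is strictly dominated by s2 for Bob (9<16, 4<14, 6<12); eliminate s1.
Row r2 is strictly dominated by row r1 (9>4); eliminate r2.
Row r3 is strictly dominated by row r1 (9>6); eliminate r3.
Only (r1, s2) remains, with payoff 9.

9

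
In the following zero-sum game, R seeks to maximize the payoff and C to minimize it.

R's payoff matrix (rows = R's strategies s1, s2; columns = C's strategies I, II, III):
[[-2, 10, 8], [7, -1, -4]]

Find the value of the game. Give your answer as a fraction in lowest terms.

16/7

Column II is strictly dominated by III for C (it gives R more in every row).
The remaining 2×2 game on (s1, s2) × (I, III) has no saddle point. Let R play s1 with probability p; indifference gives −2p + 7(1−p) = 8p − 4(1−p), so p = 11/21.
Similarly C's optimal q on I is 4/7, and the value is -2·(4/7) + (8)·(3/7) = 16/7.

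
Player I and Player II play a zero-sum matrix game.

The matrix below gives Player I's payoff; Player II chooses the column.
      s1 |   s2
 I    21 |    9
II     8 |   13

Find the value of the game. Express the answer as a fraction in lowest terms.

Row minima are 9 and 8, so Player I's maximin is 9; column maxima are 21 and 13, so Player II's minimax is 13. These differ, so the equilibrium is in mixed strategies.
Let Player I play I with probability p. Player II is indifferent when 21p + 8(1−p) = 9p + 13(1−p), giving p = 5/17.
Let Player II play s1 with probability q. Player I is indifferent when 21q + 9(1−q) = 8q + 13(1−q), giving q = 4/17.
The value is 21·(4/17) + (9)·(13/17) = 201/17.

201/17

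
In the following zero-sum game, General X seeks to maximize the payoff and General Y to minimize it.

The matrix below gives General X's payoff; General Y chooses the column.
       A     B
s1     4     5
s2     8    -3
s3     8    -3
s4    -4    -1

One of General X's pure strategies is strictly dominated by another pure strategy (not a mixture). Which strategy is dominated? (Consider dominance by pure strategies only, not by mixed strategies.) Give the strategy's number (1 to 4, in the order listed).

Compare s4 with s1: 4 > -4, 5 > -1.
So s1 strictly dominates s4 for General X; s4 is strictly dominated.

4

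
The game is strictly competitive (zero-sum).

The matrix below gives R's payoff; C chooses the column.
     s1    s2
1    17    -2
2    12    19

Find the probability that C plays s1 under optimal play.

Row minima are -2 and 12, so R's maximin is 12; column maxima are 17 and 19, so C's minimax is 17. These differ, so the equilibrium is in mixed strategies.
Let C play s1 with probability q. R is indifferent when 17q − 2(1−q) = 12q + 19(1−q), giving q = 21/26.

21/26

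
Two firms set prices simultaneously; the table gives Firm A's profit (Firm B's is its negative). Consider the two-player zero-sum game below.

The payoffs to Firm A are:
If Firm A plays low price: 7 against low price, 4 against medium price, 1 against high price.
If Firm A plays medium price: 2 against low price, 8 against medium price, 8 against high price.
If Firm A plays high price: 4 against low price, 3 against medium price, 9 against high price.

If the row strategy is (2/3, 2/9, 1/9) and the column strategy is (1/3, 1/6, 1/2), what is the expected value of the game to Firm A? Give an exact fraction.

Against (1/3, 1/6, 1/2), each row's expected payoff is low price: 7/2; medium price: 6; high price: 19/3.
Taking the (2/3, 2/9, 1/9)-weighted average: (2/3)·(7/2) + (2/9)·(6) + (1/9)·(19/3) = 118/27.

118/27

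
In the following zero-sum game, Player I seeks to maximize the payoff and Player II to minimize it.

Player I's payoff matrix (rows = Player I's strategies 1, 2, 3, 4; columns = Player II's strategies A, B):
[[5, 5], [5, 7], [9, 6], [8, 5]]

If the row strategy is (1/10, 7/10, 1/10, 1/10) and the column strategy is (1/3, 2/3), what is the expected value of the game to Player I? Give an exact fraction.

187/30

Against (1/3, 2/3), each row's expected payoff is 1: 5; 2: 19/3; 3: 7; 4: 6.
Taking the (1/10, 7/10, 1/10, 1/10)-weighted average: (1/10)·(5) + (7/10)·(19/3) + (1/10)·(7) + (1/10)·(6) = 187/30.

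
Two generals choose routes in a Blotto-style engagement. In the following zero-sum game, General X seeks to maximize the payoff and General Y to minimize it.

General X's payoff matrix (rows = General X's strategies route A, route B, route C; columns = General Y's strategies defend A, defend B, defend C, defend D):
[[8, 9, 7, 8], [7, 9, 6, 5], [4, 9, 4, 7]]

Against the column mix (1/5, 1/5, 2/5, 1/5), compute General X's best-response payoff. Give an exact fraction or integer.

route A: (8)·(1/5) + (9)·(1/5) + (7)·(2/5) + (8)·(1/5) = 39/5.
route B: (7)·(1/5) + (9)·(1/5) + (6)·(2/5) + (5)·(1/5) = 33/5.
route C: (4)·(1/5) + (9)·(1/5) + (4)·(2/5) + (7)·(1/5) = 28/5.
The best pure response is route A with expected payoff 39/5.

39/5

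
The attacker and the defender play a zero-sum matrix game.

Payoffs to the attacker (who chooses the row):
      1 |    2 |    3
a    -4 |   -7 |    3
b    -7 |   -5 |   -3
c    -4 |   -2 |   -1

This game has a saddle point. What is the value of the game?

-4

Row minima: -7, -7, -4 → the attacker's maximin is -4.
Column maxima: -4, -2, 3 → the defender's minimax is -4.
They coincide at (c, 1), so the value is -4.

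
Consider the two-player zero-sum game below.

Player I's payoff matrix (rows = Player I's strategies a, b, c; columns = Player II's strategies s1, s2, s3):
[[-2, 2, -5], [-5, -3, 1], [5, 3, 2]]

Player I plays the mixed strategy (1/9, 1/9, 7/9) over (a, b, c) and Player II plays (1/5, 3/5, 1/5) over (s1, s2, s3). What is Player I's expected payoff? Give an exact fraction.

98/45

Against (1/5, 3/5, 1/5), each row's expected payoff is a: -1/5; b: -13/5; c: 16/5.
Taking the (1/9, 1/9, 7/9)-weighted average: (1/9)·(-1/5) + (1/9)·(-13/5) + (7/9)·(16/5) = 98/45.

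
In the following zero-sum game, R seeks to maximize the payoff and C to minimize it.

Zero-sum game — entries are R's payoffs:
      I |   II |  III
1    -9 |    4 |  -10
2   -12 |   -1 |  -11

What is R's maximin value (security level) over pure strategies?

The worst-case payoff for each row is 1: -10, 2: -12.
The best of these is -10.

-10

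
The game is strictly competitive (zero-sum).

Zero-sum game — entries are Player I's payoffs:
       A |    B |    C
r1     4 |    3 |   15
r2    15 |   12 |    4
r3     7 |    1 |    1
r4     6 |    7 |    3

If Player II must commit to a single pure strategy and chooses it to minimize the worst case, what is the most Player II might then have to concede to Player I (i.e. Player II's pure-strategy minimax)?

12

The worst case (largest entry) in each column is A: 15, B: 12, C: 15.
The best (smallest) of these is 12.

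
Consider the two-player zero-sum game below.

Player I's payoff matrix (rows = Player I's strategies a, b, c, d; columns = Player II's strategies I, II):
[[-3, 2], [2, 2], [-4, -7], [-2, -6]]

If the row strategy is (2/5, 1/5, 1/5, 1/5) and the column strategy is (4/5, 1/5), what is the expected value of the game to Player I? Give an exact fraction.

-47/25

Against (4/5, 1/5), each row's expected payoff is a: -2; b: 2; c: -23/5; d: -14/5.
Taking the (2/5, 1/5, 1/5, 1/5)-weighted average: (2/5)·(-2) + (1/5)·(2) + (1/5)·(-23/5) + (1/5)·(-14/5) = -47/25.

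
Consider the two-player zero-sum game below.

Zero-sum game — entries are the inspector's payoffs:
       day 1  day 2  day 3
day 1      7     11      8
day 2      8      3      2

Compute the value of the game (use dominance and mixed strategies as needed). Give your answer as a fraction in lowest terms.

50/7

Column day 2 is strictly dominated by day 3 for the inspectee (it gives the inspector more in every row).
The remaining 2×2 game on (day 1, day 2) × (day 1, day 3) has no saddle point. Let the inspector play day 1 with probability p; indifference gives 7p + 8(1−p) = 8p + 2(1−p), so p = 6/7.
Similarly the inspectee's optimal q on day 1 is 6/7, and the value is 7·(6/7) + (8)·(1/7) = 50/7.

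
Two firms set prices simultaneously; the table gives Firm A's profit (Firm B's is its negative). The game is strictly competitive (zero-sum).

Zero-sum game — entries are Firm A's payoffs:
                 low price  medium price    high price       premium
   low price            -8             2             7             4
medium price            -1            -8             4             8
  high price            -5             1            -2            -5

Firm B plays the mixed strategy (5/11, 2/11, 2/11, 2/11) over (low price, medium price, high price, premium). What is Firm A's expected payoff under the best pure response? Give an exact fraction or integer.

low price: (-8)·(5/11) + (2)·(2/11) + (7)·(2/11) + (4)·(2/11) = -14/11.
medium price: (-1)·(5/11) + (-8)·(2/11) + (4)·(2/11) + (8)·(2/11) = 3/11.
high price: (-5)·(5/11) + (1)·(2/11) + (-2)·(2/11) + (-5)·(2/11) = -37/11.
The best pure response is medium price with expected payoff 3/11.

3/11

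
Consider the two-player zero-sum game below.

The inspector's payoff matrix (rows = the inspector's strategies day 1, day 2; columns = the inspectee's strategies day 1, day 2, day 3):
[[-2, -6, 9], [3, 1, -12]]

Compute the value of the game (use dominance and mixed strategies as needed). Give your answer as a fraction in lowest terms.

-9/4

Column day 1 is strictly dominated by day 2 for the inspectee (it gives the inspector more in every row).
The remaining 2×2 game on (day 1, day 2) × (day 2, day 3) has no saddle point. Let the inspector play day 1 with probability p; indifference gives −6p + (1−p) = 9p − 12(1−p), so p = 13/28.
Similarly the inspectee's optimal q on day 2 is 3/4, and the value is -6·(3/4) + (9)·(1/4) = -9/4.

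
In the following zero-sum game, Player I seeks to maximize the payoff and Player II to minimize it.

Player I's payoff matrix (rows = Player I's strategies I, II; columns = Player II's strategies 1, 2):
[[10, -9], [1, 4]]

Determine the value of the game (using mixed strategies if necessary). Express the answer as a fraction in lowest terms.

49/22

Row minima are -9 and 1, so Player I's maximin is 1; column maxima are 10 and 4, so Player II's minimax is 4. These differ, so the equilibrium is in mixed strategies.
Let Player I play I with probability p. Player II is indifferent when 10p + (1−p) = −9p + 4(1−p), giving p = 3/22.
Let Player II play 1 with probability q. Player I is indifferent when 10q − 9(1−q) = q + 4(1−q), giving q = 13/22.
The value is 10·(13/22) + (-9)·(9/22) = 49/22.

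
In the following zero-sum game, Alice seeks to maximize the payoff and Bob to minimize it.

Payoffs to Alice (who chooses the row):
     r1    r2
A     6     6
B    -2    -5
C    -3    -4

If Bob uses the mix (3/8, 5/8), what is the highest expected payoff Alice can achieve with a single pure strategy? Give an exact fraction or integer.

A: (6)·(3/8) + (6)·(5/8) = 6.
B: (-2)·(3/8) + (-5)·(5/8) = -31/8.
C: (-3)·(3/8) + (-4)·(5/8) = -29/8.
The best pure response is A with expected payoff 6.

6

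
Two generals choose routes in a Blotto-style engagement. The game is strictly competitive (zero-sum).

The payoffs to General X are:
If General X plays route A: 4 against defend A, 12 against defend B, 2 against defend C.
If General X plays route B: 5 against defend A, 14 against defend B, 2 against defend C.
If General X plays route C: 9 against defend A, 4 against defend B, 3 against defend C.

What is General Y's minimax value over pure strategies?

3

The worst case (largest entry) in each column is defend A: 9, defend B: 14, defend C: 3.
The best (smallest) of these is 3.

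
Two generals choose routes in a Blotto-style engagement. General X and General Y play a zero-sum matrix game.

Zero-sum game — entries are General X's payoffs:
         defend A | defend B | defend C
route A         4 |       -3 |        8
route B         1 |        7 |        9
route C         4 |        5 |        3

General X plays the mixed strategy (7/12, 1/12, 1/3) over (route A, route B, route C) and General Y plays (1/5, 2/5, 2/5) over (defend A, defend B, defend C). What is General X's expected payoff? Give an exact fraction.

211/60

Against (1/5, 2/5, 2/5), each row's expected payoff is route A: 14/5; route B: 33/5; route C: 4.
Taking the (7/12, 1/12, 1/3)-weighted average: (7/12)·(14/5) + (1/12)·(33/5) + (1/3)·(4) = 211/60.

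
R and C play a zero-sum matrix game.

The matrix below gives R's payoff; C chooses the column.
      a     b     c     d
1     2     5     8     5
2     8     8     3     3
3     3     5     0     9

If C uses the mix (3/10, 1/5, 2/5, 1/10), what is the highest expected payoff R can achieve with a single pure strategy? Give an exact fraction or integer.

11/2

1: (2)·(3/10) + (5)·(1/5) + (8)·(2/5) + (5)·(1/10) = 53/10.
2: (8)·(3/10) + (8)·(1/5) + (3)·(2/5) + (3)·(1/10) = 11/2.
3: (3)·(3/10) + (5)·(1/5) + (0)·(2/5) + (9)·(1/10) = 14/5.
The best pure response is 2 with expected payoff 11/2.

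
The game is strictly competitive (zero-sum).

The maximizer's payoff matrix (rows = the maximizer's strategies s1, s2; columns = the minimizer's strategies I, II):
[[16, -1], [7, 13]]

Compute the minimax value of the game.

Row minima are -1 and 7, so the maximizer's maximin is 7; column maxima are 16 and 13, so the minimizer's minimax is 13. These differ, so the equilibrium is in mixed strategies.
Let the maximizer play s1 with probability p. The minimizer is indifferent when 16p + 7(1−p) = −p + 13(1−p), giving p = 6/23.
Let the minimizer play I with probability q. The maximizer is indifferent when 16q − (1−q) = 7q + 13(1−q), giving q = 14/23.
The value is 16·(14/23) + (-1)·(9/23) = 215/23.

215/23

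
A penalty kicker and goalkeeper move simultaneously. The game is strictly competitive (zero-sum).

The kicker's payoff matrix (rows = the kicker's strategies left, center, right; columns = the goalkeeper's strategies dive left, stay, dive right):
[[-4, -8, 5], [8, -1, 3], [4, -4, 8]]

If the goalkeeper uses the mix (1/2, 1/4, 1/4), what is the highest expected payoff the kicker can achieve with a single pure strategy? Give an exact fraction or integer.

left: (-4)·(1/2) + (-8)·(1/4) + (5)·(1/4) = -11/4.
center: (8)·(1/2) + (-1)·(1/4) + (3)·(1/4) = 9/2.
right: (4)·(1/2) + (-4)·(1/4) + (8)·(1/4) = 3.
The best pure response is center with expected payoff 9/2.

9/2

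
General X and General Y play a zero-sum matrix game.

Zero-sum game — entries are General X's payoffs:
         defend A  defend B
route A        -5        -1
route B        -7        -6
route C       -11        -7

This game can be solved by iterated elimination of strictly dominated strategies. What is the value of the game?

Row route B is strictly dominated by row route A (-5>-7, -1>-6); eliminate route B.
Row route C is strictly dominated by row route A (-5>-11, -1>-7); eliminate route C.
Column defend B is strictly dominated by defend A for General Y (-5<-1); eliminate defend B.
Only (route A, defend A) remains, with payoff -5.

-5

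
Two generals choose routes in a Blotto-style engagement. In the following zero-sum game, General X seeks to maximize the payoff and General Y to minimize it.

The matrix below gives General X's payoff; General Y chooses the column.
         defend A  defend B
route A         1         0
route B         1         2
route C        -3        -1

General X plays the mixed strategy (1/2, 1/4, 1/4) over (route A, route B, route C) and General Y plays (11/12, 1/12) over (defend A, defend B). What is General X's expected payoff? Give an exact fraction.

1/48

Against (11/12, 1/12), each row's expected payoff is route A: 11/12; route B: 13/12; route C: -17/6.
Taking the (1/2, 1/4, 1/4)-weighted average: (1/2)·(11/12) + (1/4)·(13/12) + (1/4)·(-17/6) = 1/48.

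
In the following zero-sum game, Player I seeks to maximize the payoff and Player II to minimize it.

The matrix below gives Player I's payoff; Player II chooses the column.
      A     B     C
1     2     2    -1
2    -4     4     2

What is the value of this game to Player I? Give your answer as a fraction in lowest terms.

Column B is strictly dominated by C for Player II (it gives Player I more in every row).
The remaining 2×2 game on (1, 2) × (A, C) has no saddle point. Let Player I play 1 with probability p; indifference gives 2p − 4(1−p) = −p + 2(1−p), so p = 2/3.
Similarly Player II's optimal q on A is 1/3, and the value is 2·(1/3) + (-1)·(2/3) = 0.

0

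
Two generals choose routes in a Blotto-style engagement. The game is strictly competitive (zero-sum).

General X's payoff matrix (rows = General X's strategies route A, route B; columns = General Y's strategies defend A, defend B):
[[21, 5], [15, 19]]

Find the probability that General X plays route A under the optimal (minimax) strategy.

1/5

Row minima are 5 and 15, so General X's maximin is 15; column maxima are 21 and 19, so General Y's minimax is 19. These differ, so the equilibrium is in mixed strategies.
Let General X play route A with probability p. General Y is indifferent when 21p + 15(1−p) = 5p + 19(1−p), giving p = 1/5.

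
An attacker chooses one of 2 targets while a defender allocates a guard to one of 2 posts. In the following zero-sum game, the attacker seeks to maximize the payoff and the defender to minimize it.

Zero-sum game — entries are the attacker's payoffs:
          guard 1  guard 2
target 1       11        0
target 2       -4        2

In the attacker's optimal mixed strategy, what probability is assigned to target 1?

Row minima are 0 and -4, so the attacker's maximin is 0; column maxima are 11 and 2, so the defender's minimax is 2. These differ, so the equilibrium is in mixed strategies.
Let the attacker play target 1 with probability p. The defender is indifferent when 11p − 4(1−p) = 2(1−p), giving p = 6/17.

6/17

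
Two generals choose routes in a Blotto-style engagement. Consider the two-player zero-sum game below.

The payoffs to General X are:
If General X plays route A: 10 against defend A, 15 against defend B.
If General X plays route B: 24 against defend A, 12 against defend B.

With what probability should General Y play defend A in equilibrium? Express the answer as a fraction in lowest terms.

3/17

Row minima are 10 and 12, so General X's maximin is 12; column maxima are 24 and 15, so General Y's minimax is 15. These differ, so the equilibrium is in mixed strategies.
Let General Y play defend A with probability q. General X is indifferent when 10q + 15(1−q) = 24q + 12(1−q), giving q = 3/17.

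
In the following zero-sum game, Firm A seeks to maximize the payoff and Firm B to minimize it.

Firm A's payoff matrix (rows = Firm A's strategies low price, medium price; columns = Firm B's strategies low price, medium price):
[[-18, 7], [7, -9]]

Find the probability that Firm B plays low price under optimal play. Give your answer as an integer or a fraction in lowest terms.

Row minima are -18 and -9, so Firm A's maximin is -9; column maxima are 7 and 7, so Firm B's minimax is 7. These differ, so the equilibrium is in mixed strategies.
Let Firm B play low price with probability q. Firm A is indifferent when −18q + 7(1−q) = 7q − 9(1−q), giving q = 16/41.

16/41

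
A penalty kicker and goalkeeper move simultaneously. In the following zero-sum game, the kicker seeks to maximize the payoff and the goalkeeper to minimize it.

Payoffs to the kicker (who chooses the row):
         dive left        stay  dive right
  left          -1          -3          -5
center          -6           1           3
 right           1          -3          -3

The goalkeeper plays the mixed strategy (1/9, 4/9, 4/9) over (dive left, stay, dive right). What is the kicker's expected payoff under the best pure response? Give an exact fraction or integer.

left: (-1)·(1/9) + (-3)·(4/9) + (-5)·(4/9) = -11/3.
center: (-6)·(1/9) + (1)·(4/9) + (3)·(4/9) = 10/9.
right: (1)·(1/9) + (-3)·(4/9) + (-3)·(4/9) = -23/9.
The best pure response is center with expected payoff 10/9.

10/9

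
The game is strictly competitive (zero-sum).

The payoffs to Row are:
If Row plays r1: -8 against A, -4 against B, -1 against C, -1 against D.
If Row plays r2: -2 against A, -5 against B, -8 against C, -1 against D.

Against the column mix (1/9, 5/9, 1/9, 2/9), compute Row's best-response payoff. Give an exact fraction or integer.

-31/9

r1: (-8)·(1/9) + (-4)·(5/9) + (-1)·(1/9) + (-1)·(2/9) = -31/9.
r2: (-2)·(1/9) + (-5)·(5/9) + (-8)·(1/9) + (-1)·(2/9) = -37/9.
The best pure response is r1 with expected payoff -31/9.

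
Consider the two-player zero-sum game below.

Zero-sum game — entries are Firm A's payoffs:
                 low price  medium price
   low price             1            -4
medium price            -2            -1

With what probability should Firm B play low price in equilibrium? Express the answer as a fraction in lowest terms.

1/2

Row minima are -4 and -2, so Firm A's maximin is -2; column maxima are 1 and -1, so Firm B's minimax is -1. These differ, so the equilibrium is in mixed strategies.
Let Firm B play low price with probability q. Firm A is indifferent when q − 4(1−q) = −2q − (1−q), giving q = 1/2.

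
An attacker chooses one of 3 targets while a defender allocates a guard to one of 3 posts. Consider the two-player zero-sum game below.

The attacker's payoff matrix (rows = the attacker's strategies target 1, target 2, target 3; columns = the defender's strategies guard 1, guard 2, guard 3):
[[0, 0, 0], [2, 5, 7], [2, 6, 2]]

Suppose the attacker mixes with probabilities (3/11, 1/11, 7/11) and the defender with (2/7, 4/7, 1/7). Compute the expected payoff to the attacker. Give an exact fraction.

Against (2/7, 4/7, 1/7), each row's expected payoff is target 1: 0; target 2: 31/7; target 3: 30/7.
Taking the (3/11, 1/11, 7/11)-weighted average: (3/11)·(0) + (1/11)·(31/7) + (7/11)·(30/7) = 241/77.

241/77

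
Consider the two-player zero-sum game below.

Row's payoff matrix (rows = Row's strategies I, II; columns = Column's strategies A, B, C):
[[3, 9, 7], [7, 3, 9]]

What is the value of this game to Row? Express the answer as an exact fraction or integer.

Column C is strictly dominated by A for Column (it gives Row more in every row).
The remaining 2×2 game on (I, II) × (A, B) has no saddle point. Let Row play I with probability p; indifference gives 3p + 7(1−p) = 9p + 3(1−p), so p = 2/5.
Similarly Column's optimal q on A is 3/5, and the value is 3·(3/5) + (9)·(2/5) = 27/5.

27/5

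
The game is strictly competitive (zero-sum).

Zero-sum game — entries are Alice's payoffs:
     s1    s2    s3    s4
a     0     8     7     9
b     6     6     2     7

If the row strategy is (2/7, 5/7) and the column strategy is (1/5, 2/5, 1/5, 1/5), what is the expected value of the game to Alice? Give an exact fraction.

199/35

Against (1/5, 2/5, 1/5, 1/5), each row's expected payoff is a: 32/5; b: 27/5.
Taking the (2/7, 5/7)-weighted average: (2/7)·(32/5) + (5/7)·(27/5) = 199/35.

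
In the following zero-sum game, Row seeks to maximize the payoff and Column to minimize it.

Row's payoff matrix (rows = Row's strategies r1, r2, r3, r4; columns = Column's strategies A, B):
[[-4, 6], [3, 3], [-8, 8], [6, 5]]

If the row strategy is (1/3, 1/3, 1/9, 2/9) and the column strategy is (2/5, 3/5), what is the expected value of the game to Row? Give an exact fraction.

Against (2/5, 3/5), each row's expected payoff is r1: 2; r2: 3; r3: 8/5; r4: 27/5.
Taking the (1/3, 1/3, 1/9, 2/9)-weighted average: (1/3)·(2) + (1/3)·(3) + (1/9)·(8/5) + (2/9)·(27/5) = 137/45.

137/45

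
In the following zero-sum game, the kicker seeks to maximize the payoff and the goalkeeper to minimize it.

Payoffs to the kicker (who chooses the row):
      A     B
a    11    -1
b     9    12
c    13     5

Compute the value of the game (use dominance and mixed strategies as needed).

Row a is strictly dominated by row c, so the kicker never plays it.
The remaining 2×2 game on (b, c) × (A, B) has no saddle point. Let the kicker play b with probability p; indifference gives 9p + 13(1−p) = 12p + 5(1−p), so p = 8/11.
Similarly the goalkeeper's optimal q on A is 7/11, and the value is 9·(7/11) + (12)·(4/11) = 111/11.

111/11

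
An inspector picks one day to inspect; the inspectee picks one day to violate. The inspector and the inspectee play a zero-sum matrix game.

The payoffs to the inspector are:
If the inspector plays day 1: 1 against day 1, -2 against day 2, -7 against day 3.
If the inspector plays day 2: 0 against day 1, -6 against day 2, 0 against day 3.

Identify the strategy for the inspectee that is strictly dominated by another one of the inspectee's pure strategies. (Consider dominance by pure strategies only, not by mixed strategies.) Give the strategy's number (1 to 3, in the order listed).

The inspectee prefers columns that give the inspector less. Compare day 1 with day 2: -2 < 1, -6 < 0.
So day 2 strictly dominates day 1 for the inspectee; day 1 is strictly dominated.

1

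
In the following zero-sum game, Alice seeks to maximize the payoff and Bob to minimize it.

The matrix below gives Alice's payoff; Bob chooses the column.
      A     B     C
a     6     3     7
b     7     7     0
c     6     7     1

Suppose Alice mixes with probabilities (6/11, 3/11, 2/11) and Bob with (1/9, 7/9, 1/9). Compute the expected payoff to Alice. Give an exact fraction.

44/9

Against (1/9, 7/9, 1/9), each row's expected payoff is a: 34/9; b: 56/9; c: 56/9.
Taking the (6/11, 3/11, 2/11)-weighted average: (6/11)·(34/9) + (3/11)·(56/9) + (2/11)·(56/9) = 44/9.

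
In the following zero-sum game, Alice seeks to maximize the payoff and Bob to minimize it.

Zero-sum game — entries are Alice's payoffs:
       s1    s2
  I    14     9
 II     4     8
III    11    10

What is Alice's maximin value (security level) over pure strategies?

The worst-case payoff for each row is I: 9, II: 4, III: 10.
The best of these is 10.

10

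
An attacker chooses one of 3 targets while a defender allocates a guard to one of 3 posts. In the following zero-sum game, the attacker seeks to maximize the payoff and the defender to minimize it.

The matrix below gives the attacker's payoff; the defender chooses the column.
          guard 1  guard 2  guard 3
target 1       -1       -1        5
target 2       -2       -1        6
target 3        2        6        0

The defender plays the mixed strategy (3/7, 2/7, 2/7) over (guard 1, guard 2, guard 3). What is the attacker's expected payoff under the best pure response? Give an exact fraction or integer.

18/7

target 1: (-1)·(3/7) + (-1)·(2/7) + (5)·(2/7) = 5/7.
target 2: (-2)·(3/7) + (-1)·(2/7) + (6)·(2/7) = 4/7.
target 3: (2)·(3/7) + (6)·(2/7) + (0)·(2/7) = 18/7.
The best pure response is target 3 with expected payoff 18/7.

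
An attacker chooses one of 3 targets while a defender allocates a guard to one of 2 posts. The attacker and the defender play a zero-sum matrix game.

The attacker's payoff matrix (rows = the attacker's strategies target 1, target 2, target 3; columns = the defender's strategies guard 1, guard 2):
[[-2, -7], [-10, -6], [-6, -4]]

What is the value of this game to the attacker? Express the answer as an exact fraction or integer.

Row target 2 is strictly dominated by row target 3, so the attacker never plays it.
The remaining 2×2 game on (target 1, target 3) × (guard 1, guard 2) has no saddle point. Let the attacker play target 1 with probability p; indifference gives −2p − 6(1−p) = −7p − 4(1−p), so p = 2/7.
Similarly the defender's optimal q on guard 1 is 3/7, and the value is -2·(3/7) + (-7)·(4/7) = -34/7.

-34/7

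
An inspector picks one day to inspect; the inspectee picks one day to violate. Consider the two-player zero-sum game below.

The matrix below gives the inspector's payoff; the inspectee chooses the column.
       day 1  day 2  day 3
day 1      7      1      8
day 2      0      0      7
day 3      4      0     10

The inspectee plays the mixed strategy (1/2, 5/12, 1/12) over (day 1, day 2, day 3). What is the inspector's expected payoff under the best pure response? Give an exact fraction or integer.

day 1: (7)·(1/2) + (1)·(5/12) + (8)·(1/12) = 55/12.
day 2: (0)·(1/2) + (0)·(5/12) + (7)·(1/12) = 7/12.
day 3: (4)·(1/2) + (0)·(5/12) + (10)·(1/12) = 17/6.
The best pure response is day 1 with expected payoff 55/12.

55/12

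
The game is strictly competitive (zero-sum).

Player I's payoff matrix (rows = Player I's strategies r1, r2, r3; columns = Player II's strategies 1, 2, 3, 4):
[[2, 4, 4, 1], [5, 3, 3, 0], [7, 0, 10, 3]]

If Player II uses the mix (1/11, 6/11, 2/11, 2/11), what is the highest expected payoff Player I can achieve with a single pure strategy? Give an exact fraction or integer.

r1: (2)·(1/11) + (4)·(6/11) + (4)·(2/11) + (1)·(2/11) = 36/11.
r2: (5)·(1/11) + (3)·(6/11) + (3)·(2/11) + (0)·(2/11) = 29/11.
r3: (7)·(1/11) + (0)·(6/11) + (10)·(2/11) + (3)·(2/11) = 3.
The best pure response is r1 with expected payoff 36/11.

36/11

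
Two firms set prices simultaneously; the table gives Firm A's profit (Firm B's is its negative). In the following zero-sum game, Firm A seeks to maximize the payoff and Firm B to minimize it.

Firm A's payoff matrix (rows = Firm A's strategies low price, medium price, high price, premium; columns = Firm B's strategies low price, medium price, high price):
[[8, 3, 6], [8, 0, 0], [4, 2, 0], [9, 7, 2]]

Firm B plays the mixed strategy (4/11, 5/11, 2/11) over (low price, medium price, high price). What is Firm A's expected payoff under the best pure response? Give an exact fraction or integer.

75/11

low price: (8)·(4/11) + (3)·(5/11) + (6)·(2/11) = 59/11.
medium price: (8)·(4/11) + (0)·(5/11) + (0)·(2/11) = 32/11.
high price: (4)·(4/11) + (2)·(5/11) + (0)·(2/11) = 26/11.
premium: (9)·(4/11) + (7)·(5/11) + (2)·(2/11) = 75/11.
The best pure response is premium with expected payoff 75/11.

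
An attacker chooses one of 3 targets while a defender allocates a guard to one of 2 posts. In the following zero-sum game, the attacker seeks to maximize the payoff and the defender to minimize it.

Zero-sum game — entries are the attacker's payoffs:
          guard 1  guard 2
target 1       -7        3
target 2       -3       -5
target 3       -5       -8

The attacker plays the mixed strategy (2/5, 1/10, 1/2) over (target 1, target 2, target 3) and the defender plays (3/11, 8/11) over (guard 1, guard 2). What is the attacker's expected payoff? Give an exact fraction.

-216/55

Against (3/11, 8/11), each row's expected payoff is target 1: 3/11; target 2: -49/11; target 3: -79/11.
Taking the (2/5, 1/10, 1/2)-weighted average: (2/5)·(3/11) + (1/10)·(-49/11) + (1/2)·(-79/11) = -216/55.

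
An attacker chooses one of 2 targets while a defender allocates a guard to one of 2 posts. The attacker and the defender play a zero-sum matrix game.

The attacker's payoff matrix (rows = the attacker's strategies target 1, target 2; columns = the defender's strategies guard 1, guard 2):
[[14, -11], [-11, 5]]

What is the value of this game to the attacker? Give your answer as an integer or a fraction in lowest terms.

Row minima are -11 and -11, so the attacker's maximin is -11; column maxima are 14 and 5, so the defender's minimax is 5. These differ, so the equilibrium is in mixed strategies.
Let the attacker play target 1 with probability p. The defender is indifferent when 14p − 11(1−p) = −11p + 5(1−p), giving p = 16/41.
Let the defender play guard 1 with probability q. The attacker is indifferent when 14q − 11(1−q) = −11q + 5(1−q), giving q = 16/41.
The value is 14·(16/41) + (-11)·(25/41) = -51/41.

-51/41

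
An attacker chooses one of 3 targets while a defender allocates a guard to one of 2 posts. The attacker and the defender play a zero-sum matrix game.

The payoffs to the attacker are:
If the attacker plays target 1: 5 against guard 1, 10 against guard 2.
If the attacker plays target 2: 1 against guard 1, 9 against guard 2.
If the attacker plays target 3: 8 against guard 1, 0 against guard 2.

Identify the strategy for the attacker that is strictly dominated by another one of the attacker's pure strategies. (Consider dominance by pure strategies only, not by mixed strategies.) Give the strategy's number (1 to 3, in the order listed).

Compare target 2 with target 1: 5 > 1, 10 > 9.
So target 1 strictly dominates target 2 for the attacker; target 2 is strictly dominated.

2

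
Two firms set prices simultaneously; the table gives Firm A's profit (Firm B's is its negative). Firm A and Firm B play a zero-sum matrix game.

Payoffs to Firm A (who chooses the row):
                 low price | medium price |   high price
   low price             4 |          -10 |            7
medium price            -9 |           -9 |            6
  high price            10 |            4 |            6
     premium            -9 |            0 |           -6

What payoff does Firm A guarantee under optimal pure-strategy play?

4

Row minima: -10, -9, 4, -9 → Firm A's maximin is 4.
Column maxima: 10, 4, 7 → Firm B's minimax is 4.
They coincide at (high price, medium price), so the value is 4.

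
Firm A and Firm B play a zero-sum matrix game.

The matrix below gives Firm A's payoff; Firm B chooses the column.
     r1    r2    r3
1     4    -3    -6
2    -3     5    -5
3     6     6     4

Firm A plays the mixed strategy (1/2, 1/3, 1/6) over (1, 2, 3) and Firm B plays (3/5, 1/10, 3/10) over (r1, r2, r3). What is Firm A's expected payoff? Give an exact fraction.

Against (3/5, 1/10, 3/10), each row's expected payoff is 1: 3/10; 2: -14/5; 3: 27/5.
Taking the (1/2, 1/3, 1/6)-weighted average: (1/2)·(3/10) + (1/3)·(-14/5) + (1/6)·(27/5) = 7/60.

7/60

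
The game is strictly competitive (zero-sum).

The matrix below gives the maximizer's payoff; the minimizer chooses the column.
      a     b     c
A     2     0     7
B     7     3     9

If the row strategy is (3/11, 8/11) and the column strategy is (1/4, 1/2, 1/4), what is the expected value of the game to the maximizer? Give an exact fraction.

203/44

Against (1/4, 1/2, 1/4), each row's expected payoff is A: 9/4; B: 11/2.
Taking the (3/11, 8/11)-weighted average: (3/11)·(9/4) + (8/11)·(11/2) = 203/44.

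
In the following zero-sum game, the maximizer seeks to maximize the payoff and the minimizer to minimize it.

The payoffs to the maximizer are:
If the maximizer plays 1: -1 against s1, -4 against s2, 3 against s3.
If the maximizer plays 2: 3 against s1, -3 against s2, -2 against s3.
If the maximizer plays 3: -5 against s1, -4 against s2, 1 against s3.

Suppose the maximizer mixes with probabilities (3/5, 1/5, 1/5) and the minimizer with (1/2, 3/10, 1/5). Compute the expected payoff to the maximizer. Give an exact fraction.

-33/25

Against (1/2, 3/10, 1/5), each row's expected payoff is 1: -11/10; 2: 1/5; 3: -7/2.
Taking the (3/5, 1/5, 1/5)-weighted average: (3/5)·(-11/10) + (1/5)·(1/5) + (1/5)·(-7/2) = -33/25.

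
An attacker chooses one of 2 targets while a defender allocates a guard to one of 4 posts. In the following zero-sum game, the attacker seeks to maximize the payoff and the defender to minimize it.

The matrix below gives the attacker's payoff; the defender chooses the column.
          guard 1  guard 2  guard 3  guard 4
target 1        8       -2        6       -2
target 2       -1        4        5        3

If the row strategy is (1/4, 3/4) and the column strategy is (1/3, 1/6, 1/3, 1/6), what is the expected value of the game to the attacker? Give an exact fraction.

Against (1/3, 1/6, 1/3, 1/6), each row's expected payoff is target 1: 4; target 2: 5/2.
Taking the (1/4, 3/4)-weighted average: (1/4)·(4) + (3/4)·(5/2) = 23/8.

23/8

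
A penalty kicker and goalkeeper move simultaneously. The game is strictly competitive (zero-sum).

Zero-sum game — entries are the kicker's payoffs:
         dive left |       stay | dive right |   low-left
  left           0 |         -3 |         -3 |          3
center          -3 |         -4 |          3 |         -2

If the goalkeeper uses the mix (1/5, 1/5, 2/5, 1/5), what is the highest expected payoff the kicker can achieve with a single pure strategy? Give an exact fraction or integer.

left: (0)·(1/5) + (-3)·(1/5) + (-3)·(2/5) + (3)·(1/5) = -6/5.
center: (-3)·(1/5) + (-4)·(1/5) + (3)·(2/5) + (-2)·(1/5) = -3/5.
The best pure response is center with expected payoff -3/5.

-3/5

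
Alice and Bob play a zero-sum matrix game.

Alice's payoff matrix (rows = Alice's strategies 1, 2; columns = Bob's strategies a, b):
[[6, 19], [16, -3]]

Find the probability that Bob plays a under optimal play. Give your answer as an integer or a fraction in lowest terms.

Row minima are 6 and -3, so Alice's maximin is 6; column maxima are 16 and 19, so Bob's minimax is 16. These differ, so the equilibrium is in mixed strategies.
Let Bob play a with probability q. Alice is indifferent when 6q + 19(1−q) = 16q − 3(1−q), giving q = 11/16.

11/16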